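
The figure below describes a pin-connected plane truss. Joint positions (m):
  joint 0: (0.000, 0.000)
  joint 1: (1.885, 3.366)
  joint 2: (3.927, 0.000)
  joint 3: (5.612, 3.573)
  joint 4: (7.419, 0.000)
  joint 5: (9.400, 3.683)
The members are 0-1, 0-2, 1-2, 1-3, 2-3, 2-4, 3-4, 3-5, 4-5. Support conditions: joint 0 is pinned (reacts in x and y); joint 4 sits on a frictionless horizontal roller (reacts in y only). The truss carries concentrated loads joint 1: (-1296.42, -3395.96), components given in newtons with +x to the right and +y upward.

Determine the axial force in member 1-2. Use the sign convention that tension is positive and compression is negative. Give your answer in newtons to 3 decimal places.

N=6 nodes, M=9 members, R=3 reactions → 2N=12, M+R=12
member 0 (0-1): L=3.8579, (cx,cy)=(0.4886,0.8725)
member 1 (0-2): L=3.9270, (cx,cy)=(1.0000,0.0000)
member 2 (1-2): L=3.9370, (cx,cy)=(0.5187,-0.8550)
member 3 (1-3): L=3.7327, (cx,cy)=(0.9985,0.0555)
member 4 (2-3): L=3.9504, (cx,cy)=(0.4265,0.9045)
member 5 (2-4): L=3.4920, (cx,cy)=(1.0000,0.0000)
member 6 (3-4): L=4.0039, (cx,cy)=(0.4513,-0.8924)
member 7 (3-5): L=3.7896, (cx,cy)=(0.9996,0.0290)
member 8 (4-5): L=4.1820, (cx,cy)=(0.4737,0.8807)
solve A·x = −loads:
  F[0-1] = -3577.4251 N (compression)
  F[0-2] = +451.5502 N (tension)
  F[1-2] = -339.1458 N (compression)
  F[1-3] = -276.0692 N (compression)
  F[2-3] = +320.5865 N (tension)
  F[2-4] = +138.9012 N (tension)
  F[3-4] = -307.7770 N (compression)
  F[3-5] = +0.0000 N (tension)
  F[4-5] = +0.0000 N (tension)
  Rx@0 = +1296.4200 N
  Ry@0 = +3121.3091 N
  Ry@4 = +274.6509 N

-339.146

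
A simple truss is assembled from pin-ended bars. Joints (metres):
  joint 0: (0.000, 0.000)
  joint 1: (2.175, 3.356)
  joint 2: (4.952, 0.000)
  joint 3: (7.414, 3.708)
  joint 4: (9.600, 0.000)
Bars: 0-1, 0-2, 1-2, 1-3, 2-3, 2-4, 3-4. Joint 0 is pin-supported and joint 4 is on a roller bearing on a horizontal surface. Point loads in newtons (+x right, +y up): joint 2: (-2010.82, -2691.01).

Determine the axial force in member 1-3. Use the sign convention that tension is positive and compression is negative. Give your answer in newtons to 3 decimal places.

-1825.362

N=5 nodes, M=7 members, R=3 reactions → 2N=10, M+R=10
member 0 (0-1): L=3.9992, (cx,cy)=(0.5439,0.8392)
member 1 (0-2): L=4.9520, (cx,cy)=(1.0000,0.0000)
member 2 (1-2): L=4.3560, (cx,cy)=(0.6375,-0.7704)
member 3 (1-3): L=5.2508, (cx,cy)=(0.9978,0.0670)
member 4 (2-3): L=4.4509, (cx,cy)=(0.5531,0.8331)
member 5 (2-4): L=4.6480, (cx,cy)=(1.0000,0.0000)
member 6 (3-4): L=4.3044, (cx,cy)=(0.5079,-0.8614)
solve A·x = −loads:
  F[0-1] = -1552.5948 N (compression)
  F[0-2] = -1166.4214 N (compression)
  F[1-2] = +1532.2862 N (tension)
  F[1-3] = -1825.3618 N (compression)
  F[2-3] = +1813.1145 N (tension)
  F[2-4] = +818.3426 N (tension)
  F[3-4] = -1611.3787 N (compression)
  Rx@0 = +2010.8200 N
  Ry@0 = +1302.8973 N
  Ry@4 = +1388.1127 N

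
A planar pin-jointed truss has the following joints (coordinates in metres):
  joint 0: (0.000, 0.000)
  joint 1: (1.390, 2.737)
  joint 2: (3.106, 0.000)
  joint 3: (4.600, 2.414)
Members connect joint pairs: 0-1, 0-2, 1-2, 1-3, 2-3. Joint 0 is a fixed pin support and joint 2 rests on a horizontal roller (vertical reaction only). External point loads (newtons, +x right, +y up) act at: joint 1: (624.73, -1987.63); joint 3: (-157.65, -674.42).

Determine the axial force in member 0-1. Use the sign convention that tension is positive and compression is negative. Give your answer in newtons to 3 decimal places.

-387.772

N=4 nodes, M=5 members, R=3 reactions → 2N=8, M+R=8
member 0 (0-1): L=3.0697, (cx,cy)=(0.4528,0.8916)
member 1 (0-2): L=3.1060, (cx,cy)=(1.0000,0.0000)
member 2 (1-2): L=3.2305, (cx,cy)=(0.5312,-0.8472)
member 3 (1-3): L=3.2262, (cx,cy)=(0.9950,-0.1001)
member 4 (2-3): L=2.8389, (cx,cy)=(0.5263,0.8503)
solve A·x = −loads:
  F[0-1] = -387.7721 N (compression)
  F[0-2] = +642.6663 N (tension)
  F[1-2] = -1966.9445 N (compression)
  F[1-3] = +245.7494 N (tension)
  F[2-3] = -764.1973 N (compression)
  Rx@0 = -467.0800 N
  Ry@0 = +345.7407 N
  Ry@2 = +2316.3093 N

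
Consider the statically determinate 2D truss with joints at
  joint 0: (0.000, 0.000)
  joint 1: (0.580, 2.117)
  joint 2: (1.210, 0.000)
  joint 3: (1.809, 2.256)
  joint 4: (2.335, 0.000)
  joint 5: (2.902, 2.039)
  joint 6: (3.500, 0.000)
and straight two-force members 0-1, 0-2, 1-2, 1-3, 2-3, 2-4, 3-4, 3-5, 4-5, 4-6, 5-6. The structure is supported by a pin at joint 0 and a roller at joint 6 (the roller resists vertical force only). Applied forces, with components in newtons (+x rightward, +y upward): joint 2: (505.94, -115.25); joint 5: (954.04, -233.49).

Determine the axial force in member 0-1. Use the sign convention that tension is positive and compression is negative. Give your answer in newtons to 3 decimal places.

N=7 nodes, M=11 members, R=3 reactions → 2N=14, M+R=14
member 0 (0-1): L=2.1950, (cx,cy)=(0.2642,0.9645)
member 1 (0-2): L=1.2100, (cx,cy)=(1.0000,0.0000)
member 2 (1-2): L=2.2088, (cx,cy)=(0.2852,-0.9585)
member 3 (1-3): L=1.2368, (cx,cy)=(0.9937,0.1124)
member 4 (2-3): L=2.3342, (cx,cy)=(0.2566,0.9665)
member 5 (2-4): L=1.1250, (cx,cy)=(1.0000,0.0000)
member 6 (3-4): L=2.3165, (cx,cy)=(0.2271,-0.9739)
member 7 (3-5): L=1.1143, (cx,cy)=(0.9809,-0.1947)
member 8 (4-5): L=2.1164, (cx,cy)=(0.2679,0.9634)
member 9 (4-6): L=1.1650, (cx,cy)=(1.0000,0.0000)
member 10 (5-6): L=2.1249, (cx,cy)=(0.2814,-0.9596)
solve A·x = −loads:
  F[0-1] = +456.7295 N (tension)
  F[0-2] = +1339.2960 N (tension)
  F[1-2] = -430.8460 N (compression)
  F[1-3] = +245.1266 N (tension)
  F[2-3] = +546.4997 N (tension)
  F[2-4] = +570.2222 N (tension)
  F[3-4] = -680.3932 N (compression)
  F[3-5] = +548.8186 N (tension)
  F[4-5] = +687.7632 N (tension)
  F[4-6] = +231.4681 N (tension)
  F[5-6] = -822.4791 N (compression)
  Rx@0 = -1459.9800 N
  Ry@0 = -440.4966 N
  Ry@6 = +789.2366 N

456.730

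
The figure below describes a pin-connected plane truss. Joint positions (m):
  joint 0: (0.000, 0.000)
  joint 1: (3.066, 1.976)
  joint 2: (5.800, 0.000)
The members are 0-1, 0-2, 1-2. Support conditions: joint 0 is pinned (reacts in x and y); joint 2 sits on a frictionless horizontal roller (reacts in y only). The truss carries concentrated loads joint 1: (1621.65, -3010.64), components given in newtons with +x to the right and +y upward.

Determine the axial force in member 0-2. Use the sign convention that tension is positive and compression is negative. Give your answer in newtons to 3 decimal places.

N=3 nodes, M=3 members, R=3 reactions → 2N=6, M+R=6
member 0 (0-1): L=3.6476, (cx,cy)=(0.8406,0.5417)
member 1 (0-2): L=5.8000, (cx,cy)=(1.0000,0.0000)
member 2 (1-2): L=3.3733, (cx,cy)=(0.8105,-0.5858)
solve A·x = −loads:
  F[0-1] = -1599.8349 N (compression)
  F[0-2] = +2966.3983 N (tension)
  F[1-2] = -3660.0695 N (compression)
  Rx@0 = -1621.6500 N
  Ry@0 = +866.6740 N
  Ry@2 = +2143.9660 N

2966.398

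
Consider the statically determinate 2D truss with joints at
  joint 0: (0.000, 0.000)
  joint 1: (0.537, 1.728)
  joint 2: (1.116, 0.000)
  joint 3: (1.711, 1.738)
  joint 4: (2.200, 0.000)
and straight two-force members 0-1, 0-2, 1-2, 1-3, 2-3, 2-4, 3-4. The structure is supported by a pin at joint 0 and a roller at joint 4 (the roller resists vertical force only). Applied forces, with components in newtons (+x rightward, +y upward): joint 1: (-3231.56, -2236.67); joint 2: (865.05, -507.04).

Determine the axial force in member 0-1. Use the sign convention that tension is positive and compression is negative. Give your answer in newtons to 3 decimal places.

-4690.080

N=5 nodes, M=7 members, R=3 reactions → 2N=10, M+R=10
member 0 (0-1): L=1.8095, (cx,cy)=(0.2968,0.9550)
member 1 (0-2): L=1.1160, (cx,cy)=(1.0000,0.0000)
member 2 (1-2): L=1.8224, (cx,cy)=(0.3177,-0.9482)
member 3 (1-3): L=1.1740, (cx,cy)=(1.0000,0.0085)
member 4 (2-3): L=1.8370, (cx,cy)=(0.3239,0.9461)
member 5 (2-4): L=1.0840, (cx,cy)=(1.0000,0.0000)
member 6 (3-4): L=1.8055, (cx,cy)=(0.2708,-0.9626)
solve A·x = −loads:
  F[0-1] = -4690.0795 N (compression)
  F[0-2] = -974.6622 N (compression)
  F[1-2] = +2374.3912 N (tension)
  F[1-3] = +1085.3863 N (tension)
  F[2-3] = -1843.7179 N (compression)
  F[2-4] = -488.1799 N (compression)
  F[3-4] = +1802.4539 N (tension)
  Rx@0 = +2366.5100 N
  Ry@0 = +4478.7951 N
  Ry@4 = -1735.0851 N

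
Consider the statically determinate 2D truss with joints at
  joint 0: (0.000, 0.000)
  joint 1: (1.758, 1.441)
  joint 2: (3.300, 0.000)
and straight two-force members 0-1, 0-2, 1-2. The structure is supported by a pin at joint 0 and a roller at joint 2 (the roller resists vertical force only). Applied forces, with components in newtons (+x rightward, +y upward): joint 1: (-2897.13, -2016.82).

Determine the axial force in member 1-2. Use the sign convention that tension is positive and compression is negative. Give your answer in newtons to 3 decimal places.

N=3 nodes, M=3 members, R=3 reactions → 2N=6, M+R=6
member 0 (0-1): L=2.2731, (cx,cy)=(0.7734,0.6339)
member 1 (0-2): L=3.3000, (cx,cy)=(1.0000,0.0000)
member 2 (1-2): L=2.1105, (cx,cy)=(0.7306,-0.6828)
solve A·x = −loads:
  F[0-1] = -3482.2097 N (compression)
  F[0-2] = -204.0288 N (compression)
  F[1-2] = +279.2507 N (tension)
  Rx@0 = +2897.1300 N
  Ry@0 = +2207.4851 N
  Ry@2 = -190.6651 N

279.251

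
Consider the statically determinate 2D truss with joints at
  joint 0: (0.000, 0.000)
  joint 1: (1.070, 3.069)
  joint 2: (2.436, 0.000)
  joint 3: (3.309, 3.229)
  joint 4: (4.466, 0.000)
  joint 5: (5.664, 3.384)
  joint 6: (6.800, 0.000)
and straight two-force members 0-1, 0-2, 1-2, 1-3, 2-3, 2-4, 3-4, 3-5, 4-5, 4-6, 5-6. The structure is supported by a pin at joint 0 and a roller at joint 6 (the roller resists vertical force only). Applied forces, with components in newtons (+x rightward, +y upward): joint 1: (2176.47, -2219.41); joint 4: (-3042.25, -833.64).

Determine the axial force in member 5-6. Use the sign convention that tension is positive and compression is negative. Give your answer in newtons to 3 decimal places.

N=7 nodes, M=11 members, R=3 reactions → 2N=14, M+R=14
member 0 (0-1): L=3.2502, (cx,cy)=(0.3292,0.9443)
member 1 (0-2): L=2.4360, (cx,cy)=(1.0000,0.0000)
member 2 (1-2): L=3.3593, (cx,cy)=(0.4066,-0.9136)
member 3 (1-3): L=2.2447, (cx,cy)=(0.9975,0.0713)
member 4 (2-3): L=3.3449, (cx,cy)=(0.2610,0.9653)
member 5 (2-4): L=2.0300, (cx,cy)=(1.0000,0.0000)
member 6 (3-4): L=3.4300, (cx,cy)=(0.3373,-0.9414)
member 7 (3-5): L=2.3601, (cx,cy)=(0.9978,0.0657)
member 8 (4-5): L=3.5898, (cx,cy)=(0.3337,0.9427)
member 9 (4-6): L=2.3340, (cx,cy)=(1.0000,0.0000)
member 10 (5-6): L=3.5696, (cx,cy)=(0.3182,-0.9480)
solve A·x = −loads:
  F[0-1] = -1243.3303 N (compression)
  F[0-2] = -456.4599 N (compression)
  F[1-2] = -1305.0140 N (compression)
  F[1-3] = -2060.3657 N (compression)
  F[2-3] = +1235.0541 N (tension)
  F[2-4] = -1309.4641 N (compression)
  F[3-4] = -1203.2420 N (compression)
  F[3-5] = -1329.7852 N (compression)
  F[4-5] = +2085.9474 N (tension)
  F[4-6] = +630.7849 N (tension)
  F[5-6] = -1982.0788 N (compression)
  Rx@0 = +865.7800 N
  Ry@0 = +1174.0219 N
  Ry@6 = +1879.0281 N

-1982.079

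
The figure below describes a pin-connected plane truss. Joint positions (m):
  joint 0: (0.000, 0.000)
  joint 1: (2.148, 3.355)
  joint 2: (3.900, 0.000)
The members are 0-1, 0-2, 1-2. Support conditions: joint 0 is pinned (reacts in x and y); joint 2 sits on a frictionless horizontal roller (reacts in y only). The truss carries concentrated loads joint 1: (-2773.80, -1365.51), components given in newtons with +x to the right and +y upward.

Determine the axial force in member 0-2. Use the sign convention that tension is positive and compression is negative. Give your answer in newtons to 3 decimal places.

N=3 nodes, M=3 members, R=3 reactions → 2N=6, M+R=6
member 0 (0-1): L=3.9837, (cx,cy)=(0.5392,0.8422)
member 1 (0-2): L=3.9000, (cx,cy)=(1.0000,0.0000)
member 2 (1-2): L=3.7849, (cx,cy)=(0.4629,-0.8864)
solve A·x = −loads:
  F[0-1] = -3561.7179 N (compression)
  F[0-2] = -853.3354 N (compression)
  F[1-2] = +1843.4909 N (tension)
  Rx@0 = +2773.8000 N
  Ry@0 = +2999.6083 N
  Ry@2 = -1634.0983 N

-853.335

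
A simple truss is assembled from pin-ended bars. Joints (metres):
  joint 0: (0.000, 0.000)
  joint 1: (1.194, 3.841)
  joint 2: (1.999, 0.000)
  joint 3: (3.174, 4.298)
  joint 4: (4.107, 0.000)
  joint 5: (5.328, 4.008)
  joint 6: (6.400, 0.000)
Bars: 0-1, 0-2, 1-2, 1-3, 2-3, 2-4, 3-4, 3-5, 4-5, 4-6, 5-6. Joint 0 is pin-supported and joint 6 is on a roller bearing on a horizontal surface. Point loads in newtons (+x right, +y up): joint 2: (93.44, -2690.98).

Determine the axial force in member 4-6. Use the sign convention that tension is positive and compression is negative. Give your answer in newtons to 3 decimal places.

224.807

N=7 nodes, M=11 members, R=3 reactions → 2N=14, M+R=14
member 0 (0-1): L=4.0223, (cx,cy)=(0.2968,0.9549)
member 1 (0-2): L=1.9990, (cx,cy)=(1.0000,0.0000)
member 2 (1-2): L=3.9244, (cx,cy)=(0.2051,-0.9787)
member 3 (1-3): L=2.0321, (cx,cy)=(0.9744,0.2249)
member 4 (2-3): L=4.4557, (cx,cy)=(0.2637,0.9646)
member 5 (2-4): L=2.1080, (cx,cy)=(1.0000,0.0000)
member 6 (3-4): L=4.3981, (cx,cy)=(0.2121,-0.9772)
member 7 (3-5): L=2.1734, (cx,cy)=(0.9911,-0.1334)
member 8 (4-5): L=4.1899, (cx,cy)=(0.2914,0.9566)
member 9 (4-6): L=2.2930, (cx,cy)=(1.0000,0.0000)
member 10 (5-6): L=4.1489, (cx,cy)=(0.2584,-0.9660)
solve A·x = −loads:
  F[0-1] = -1937.8149 N (compression)
  F[0-2] = +668.6705 N (tension)
  F[1-2] = +1674.0419 N (tension)
  F[1-3] = -942.7681 N (compression)
  F[2-3] = +1091.1587 N (tension)
  F[2-4] = +630.8720 N (tension)
  F[3-4] = -796.4488 N (compression)
  F[3-5] = -466.0833 N (compression)
  F[4-5] = +813.6368 N (tension)
  F[4-6] = +224.8073 N (tension)
  F[5-6] = -870.0556 N (compression)
  Rx@0 = -93.4400 N
  Ry@0 = +1850.4692 N
  Ry@6 = +840.5108 N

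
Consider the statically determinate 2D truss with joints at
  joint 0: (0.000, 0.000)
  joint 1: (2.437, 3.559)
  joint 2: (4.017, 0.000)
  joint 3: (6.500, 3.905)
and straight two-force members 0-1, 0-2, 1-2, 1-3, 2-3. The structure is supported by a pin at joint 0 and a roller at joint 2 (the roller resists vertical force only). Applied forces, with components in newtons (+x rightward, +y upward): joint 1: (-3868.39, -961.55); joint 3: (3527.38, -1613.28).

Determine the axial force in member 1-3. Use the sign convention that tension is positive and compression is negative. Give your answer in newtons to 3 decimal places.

N=4 nodes, M=5 members, R=3 reactions → 2N=8, M+R=8
member 0 (0-1): L=4.3134, (cx,cy)=(0.5650,0.8251)
member 1 (0-2): L=4.0170, (cx,cy)=(1.0000,0.0000)
member 2 (1-2): L=3.8940, (cx,cy)=(0.4058,-0.9140)
member 3 (1-3): L=4.0777, (cx,cy)=(0.9964,0.0849)
member 4 (2-3): L=4.6276, (cx,cy)=(0.5366,0.8439)
solve A·x = −loads:
  F[0-1] = +752.2678 N (tension)
  F[0-2] = -766.0286 N (compression)
  F[1-2] = -1282.6381 N (compression)
  F[1-3] = +4831.2718 N (tension)
  F[2-3] = -2397.5873 N (compression)
  Rx@0 = +341.0100 N
  Ry@0 = -620.6981 N
  Ry@2 = +3195.5281 N

4831.272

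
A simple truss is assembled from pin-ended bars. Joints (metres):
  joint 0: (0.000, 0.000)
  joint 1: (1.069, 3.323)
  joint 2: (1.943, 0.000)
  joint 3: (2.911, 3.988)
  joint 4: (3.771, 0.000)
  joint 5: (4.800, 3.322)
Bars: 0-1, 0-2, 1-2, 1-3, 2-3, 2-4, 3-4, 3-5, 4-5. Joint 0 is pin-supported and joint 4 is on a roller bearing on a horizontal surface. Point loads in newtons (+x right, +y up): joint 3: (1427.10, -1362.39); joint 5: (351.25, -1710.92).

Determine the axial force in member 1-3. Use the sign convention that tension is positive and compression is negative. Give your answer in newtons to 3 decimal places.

N=6 nodes, M=9 members, R=3 reactions → 2N=12, M+R=12
member 0 (0-1): L=3.4907, (cx,cy)=(0.3062,0.9520)
member 1 (0-2): L=1.9430, (cx,cy)=(1.0000,0.0000)
member 2 (1-2): L=3.4360, (cx,cy)=(0.2544,-0.9671)
member 3 (1-3): L=1.9584, (cx,cy)=(0.9406,0.3396)
member 4 (2-3): L=4.1038, (cx,cy)=(0.2359,0.9718)
member 5 (2-4): L=1.8280, (cx,cy)=(1.0000,0.0000)
member 6 (3-4): L=4.0797, (cx,cy)=(0.2108,-0.9775)
member 7 (3-5): L=2.0030, (cx,cy)=(0.9431,-0.3325)
member 8 (4-5): L=3.4777, (cx,cy)=(0.2959,0.9552)
solve A·x = −loads:
  F[0-1] = +2074.4805 N (tension)
  F[0-2] = +1143.0590 N (tension)
  F[1-2] = -1648.3069 N (compression)
  F[1-3] = +1121.1809 N (tension)
  F[2-3] = +1640.3791 N (tension)
  F[2-4] = +336.8575 N (tension)
  F[3-4] = -3700.4508 N (compression)
  F[3-5] = +842.3825 N (tension)
  F[4-5] = -1497.8918 N (compression)
  Rx@0 = -1778.3500 N
  Ry@0 = -1974.8100 N
  Ry@4 = +5048.1200 N

1121.181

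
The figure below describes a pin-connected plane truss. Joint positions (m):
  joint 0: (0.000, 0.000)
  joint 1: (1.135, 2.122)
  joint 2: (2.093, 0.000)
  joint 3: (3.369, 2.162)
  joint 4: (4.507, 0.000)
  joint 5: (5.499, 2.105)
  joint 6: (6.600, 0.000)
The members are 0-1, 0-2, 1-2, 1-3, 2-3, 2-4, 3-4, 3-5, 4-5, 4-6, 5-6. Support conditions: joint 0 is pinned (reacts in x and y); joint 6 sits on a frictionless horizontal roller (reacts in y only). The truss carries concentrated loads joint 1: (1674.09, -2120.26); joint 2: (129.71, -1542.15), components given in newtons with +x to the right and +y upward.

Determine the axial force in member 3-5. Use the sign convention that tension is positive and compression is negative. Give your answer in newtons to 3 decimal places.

-1367.232

N=7 nodes, M=11 members, R=3 reactions → 2N=14, M+R=14
member 0 (0-1): L=2.4065, (cx,cy)=(0.4716,0.8818)
member 1 (0-2): L=2.0930, (cx,cy)=(1.0000,0.0000)
member 2 (1-2): L=2.3282, (cx,cy)=(0.4115,-0.9114)
member 3 (1-3): L=2.2344, (cx,cy)=(0.9998,0.0179)
member 4 (2-3): L=2.5105, (cx,cy)=(0.5083,0.8612)
member 5 (2-4): L=2.4140, (cx,cy)=(1.0000,0.0000)
member 6 (3-4): L=2.4432, (cx,cy)=(0.4658,-0.8849)
member 7 (3-5): L=2.1308, (cx,cy)=(0.9996,-0.0268)
member 8 (4-5): L=2.3270, (cx,cy)=(0.4263,0.9046)
member 9 (4-6): L=2.0930, (cx,cy)=(1.0000,0.0000)
member 10 (5-6): L=2.3755, (cx,cy)=(0.4635,-0.8861)
solve A·x = −loads:
  F[0-1] = -2574.8752 N (compression)
  F[0-2] = +3018.2263 N (tension)
  F[1-2] = +107.2243 N (tension)
  F[1-3] = -2933.1061 N (compression)
  F[2-3] = +1677.2295 N (tension)
  F[2-4] = +2080.1457 N (tension)
  F[3-4] = -1531.6292 N (compression)
  F[3-5] = -1367.2324 N (compression)
  F[4-5] = +1498.3000 N (tension)
  F[4-6] = +728.0274 N (tension)
  F[5-6] = -1570.8116 N (compression)
  Rx@0 = -1803.8000 N
  Ry@0 = +2270.4958 N
  Ry@6 = +1391.9142 N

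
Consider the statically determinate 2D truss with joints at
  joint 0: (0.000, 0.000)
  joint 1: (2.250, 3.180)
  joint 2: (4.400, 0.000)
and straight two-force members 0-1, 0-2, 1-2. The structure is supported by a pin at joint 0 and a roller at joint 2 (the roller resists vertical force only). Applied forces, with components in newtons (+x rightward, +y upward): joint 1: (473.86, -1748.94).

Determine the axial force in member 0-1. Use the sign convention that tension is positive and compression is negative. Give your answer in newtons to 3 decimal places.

-627.352

N=3 nodes, M=3 members, R=3 reactions → 2N=6, M+R=6
member 0 (0-1): L=3.8955, (cx,cy)=(0.5776,0.8163)
member 1 (0-2): L=4.4000, (cx,cy)=(1.0000,0.0000)
member 2 (1-2): L=3.8386, (cx,cy)=(0.5601,-0.8284)
solve A·x = −loads:
  F[0-1] = -627.3516 N (compression)
  F[0-2] = +836.2120 N (tension)
  F[1-2] = -1492.9715 N (compression)
  Rx@0 = -473.8600 N
  Ry@0 = +512.1241 N
  Ry@2 = +1236.8159 N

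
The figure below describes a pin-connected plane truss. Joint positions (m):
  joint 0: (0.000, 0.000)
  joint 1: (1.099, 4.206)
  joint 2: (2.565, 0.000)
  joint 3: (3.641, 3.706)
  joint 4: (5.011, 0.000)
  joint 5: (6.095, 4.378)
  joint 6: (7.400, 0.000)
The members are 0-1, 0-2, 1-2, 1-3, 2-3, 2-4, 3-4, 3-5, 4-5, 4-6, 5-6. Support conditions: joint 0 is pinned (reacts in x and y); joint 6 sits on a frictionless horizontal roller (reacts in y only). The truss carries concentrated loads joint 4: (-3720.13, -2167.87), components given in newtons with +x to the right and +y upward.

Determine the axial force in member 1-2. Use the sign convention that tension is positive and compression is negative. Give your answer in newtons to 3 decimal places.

836.614

N=7 nodes, M=11 members, R=3 reactions → 2N=14, M+R=14
member 0 (0-1): L=4.3472, (cx,cy)=(0.2528,0.9675)
member 1 (0-2): L=2.5650, (cx,cy)=(1.0000,0.0000)
member 2 (1-2): L=4.4542, (cx,cy)=(0.3291,-0.9443)
member 3 (1-3): L=2.5907, (cx,cy)=(0.9812,-0.1930)
member 4 (2-3): L=3.8590, (cx,cy)=(0.2788,0.9603)
member 5 (2-4): L=2.4460, (cx,cy)=(1.0000,0.0000)
member 6 (3-4): L=3.9511, (cx,cy)=(0.3467,-0.9380)
member 7 (3-5): L=2.5443, (cx,cy)=(0.9645,0.2641)
member 8 (4-5): L=4.5102, (cx,cy)=(0.2403,0.9707)
member 9 (4-6): L=2.3890, (cx,cy)=(1.0000,0.0000)
member 10 (5-6): L=4.5684, (cx,cy)=(0.2857,-0.9583)
solve A·x = −loads:
  F[0-1] = -723.3676 N (compression)
  F[0-2] = -3537.2585 N (compression)
  F[1-2] = +836.6138 N (tension)
  F[1-3] = -467.0064 N (compression)
  F[2-3] = -822.6254 N (compression)
  F[2-4] = -3032.5347 N (compression)
  F[3-4] = +495.2795 N (tension)
  F[3-5] = -890.9643 N (compression)
  F[4-5] = +1754.7522 N (tension)
  F[4-6] = +437.5832 N (tension)
  F[5-6] = -1531.8295 N (compression)
  Rx@0 = +3720.1300 N
  Ry@0 = +699.8705 N
  Ry@6 = +1467.9995 N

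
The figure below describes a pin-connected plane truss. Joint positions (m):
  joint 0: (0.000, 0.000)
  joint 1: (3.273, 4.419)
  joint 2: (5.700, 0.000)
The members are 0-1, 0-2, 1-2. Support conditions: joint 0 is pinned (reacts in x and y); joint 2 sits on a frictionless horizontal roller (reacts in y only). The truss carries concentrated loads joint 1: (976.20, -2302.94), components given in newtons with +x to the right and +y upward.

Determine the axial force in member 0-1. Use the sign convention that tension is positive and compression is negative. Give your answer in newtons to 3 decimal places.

-278.446

N=3 nodes, M=3 members, R=3 reactions → 2N=6, M+R=6
member 0 (0-1): L=5.4991, (cx,cy)=(0.5952,0.8036)
member 1 (0-2): L=5.7000, (cx,cy)=(1.0000,0.0000)
member 2 (1-2): L=5.0416, (cx,cy)=(0.4814,-0.8765)
solve A·x = −loads:
  F[0-1] = -278.4464 N (compression)
  F[0-2] = +1141.9281 N (tension)
  F[1-2] = -2372.1313 N (compression)
  Rx@0 = -976.2000 N
  Ry@0 = +223.7557 N
  Ry@2 = +2079.1843 N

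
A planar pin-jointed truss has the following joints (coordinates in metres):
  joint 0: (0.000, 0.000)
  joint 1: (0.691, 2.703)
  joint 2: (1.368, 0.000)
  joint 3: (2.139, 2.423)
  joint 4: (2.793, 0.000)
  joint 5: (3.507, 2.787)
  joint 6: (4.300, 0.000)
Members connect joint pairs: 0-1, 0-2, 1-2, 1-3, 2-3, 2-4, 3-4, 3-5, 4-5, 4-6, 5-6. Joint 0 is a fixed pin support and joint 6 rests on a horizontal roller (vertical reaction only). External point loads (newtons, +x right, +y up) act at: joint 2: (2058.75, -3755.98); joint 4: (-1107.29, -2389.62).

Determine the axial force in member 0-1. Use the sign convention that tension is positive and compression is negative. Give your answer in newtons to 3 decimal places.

N=7 nodes, M=11 members, R=3 reactions → 2N=14, M+R=14
member 0 (0-1): L=2.7899, (cx,cy)=(0.2477,0.9688)
member 1 (0-2): L=1.3680, (cx,cy)=(1.0000,0.0000)
member 2 (1-2): L=2.7865, (cx,cy)=(0.2430,-0.9700)
member 3 (1-3): L=1.4748, (cx,cy)=(0.9818,-0.1899)
member 4 (2-3): L=2.5427, (cx,cy)=(0.3032,0.9529)
member 5 (2-4): L=1.4250, (cx,cy)=(1.0000,0.0000)
member 6 (3-4): L=2.5097, (cx,cy)=(0.2606,-0.9655)
member 7 (3-5): L=1.4156, (cx,cy)=(0.9664,0.2571)
member 8 (4-5): L=2.8770, (cx,cy)=(0.2482,0.9687)
member 9 (4-6): L=1.5070, (cx,cy)=(1.0000,0.0000)
member 10 (5-6): L=2.8976, (cx,cy)=(0.2737,-0.9618)
solve A·x = −loads:
  F[0-1] = -3507.8271 N (compression)
  F[0-2] = +1820.2673 N (tension)
  F[1-2] = +3863.8326 N (tension)
  F[1-3] = -1841.0395 N (compression)
  F[2-3] = +8.3112 N (tension)
  F[2-4] = +697.7455 N (tension)
  F[3-4] = -809.5713 N (compression)
  F[3-5] = -1649.5358 N (compression)
  F[4-5] = +3273.6354 N (tension)
  F[4-6] = +781.6377 N (tension)
  F[5-6] = -2856.1051 N (compression)
  Rx@0 = -951.4600 N
  Ry@0 = +3398.5327 N
  Ry@6 = +2747.0673 N

-3507.827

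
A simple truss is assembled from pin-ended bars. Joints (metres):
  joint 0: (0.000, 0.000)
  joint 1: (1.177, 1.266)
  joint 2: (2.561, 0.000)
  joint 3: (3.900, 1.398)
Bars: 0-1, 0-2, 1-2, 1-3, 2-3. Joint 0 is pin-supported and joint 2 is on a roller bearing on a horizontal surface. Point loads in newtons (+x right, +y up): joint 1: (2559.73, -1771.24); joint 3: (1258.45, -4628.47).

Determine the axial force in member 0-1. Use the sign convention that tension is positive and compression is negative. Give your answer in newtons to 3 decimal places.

4663.001

N=4 nodes, M=5 members, R=3 reactions → 2N=8, M+R=8
member 0 (0-1): L=1.7286, (cx,cy)=(0.6809,0.7324)
member 1 (0-2): L=2.5610, (cx,cy)=(1.0000,0.0000)
member 2 (1-2): L=1.8757, (cx,cy)=(0.7379,-0.6750)
member 3 (1-3): L=2.7262, (cx,cy)=(0.9988,0.0484)
member 4 (2-3): L=1.9358, (cx,cy)=(0.6917,0.7222)
solve A·x = −loads:
  F[0-1] = +4663.0005 N (tension)
  F[0-2] = +643.1674 N (tension)
  F[1-2] = -7255.3269 N (compression)
  F[1-3] = +5975.7208 N (tension)
  F[2-3] = -6809.6558 N (compression)
  Rx@0 = -3818.1800 N
  Ry@0 = -3415.0943 N
  Ry@2 = +9814.8043 N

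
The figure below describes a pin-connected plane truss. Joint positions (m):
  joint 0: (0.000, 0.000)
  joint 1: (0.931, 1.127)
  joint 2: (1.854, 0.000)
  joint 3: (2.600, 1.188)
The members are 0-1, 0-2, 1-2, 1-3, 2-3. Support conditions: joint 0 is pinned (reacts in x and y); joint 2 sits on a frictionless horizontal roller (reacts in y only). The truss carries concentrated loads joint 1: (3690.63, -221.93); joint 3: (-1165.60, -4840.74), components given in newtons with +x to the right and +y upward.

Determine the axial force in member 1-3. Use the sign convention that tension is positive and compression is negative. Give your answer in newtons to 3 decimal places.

1919.427

N=4 nodes, M=5 members, R=3 reactions → 2N=8, M+R=8
member 0 (0-1): L=1.4618, (cx,cy)=(0.6369,0.7710)
member 1 (0-2): L=1.8540, (cx,cy)=(1.0000,0.0000)
member 2 (1-2): L=1.4567, (cx,cy)=(0.6336,-0.7737)
member 3 (1-3): L=1.6701, (cx,cy)=(0.9993,0.0365)
member 4 (2-3): L=1.4028, (cx,cy)=(0.5318,0.8469)
solve A·x = −loads:
  F[0-1] = +4324.2742 N (tension)
  F[0-2] = -229.0200 N (compression)
  F[1-2] = -4505.4842 N (compression)
  F[1-3] = +1919.4275 N (tension)
  F[2-3] = -5798.7846 N (compression)
  Rx@0 = -2525.0300 N
  Ry@0 = -3333.8500 N
  Ry@2 = +8396.5200 N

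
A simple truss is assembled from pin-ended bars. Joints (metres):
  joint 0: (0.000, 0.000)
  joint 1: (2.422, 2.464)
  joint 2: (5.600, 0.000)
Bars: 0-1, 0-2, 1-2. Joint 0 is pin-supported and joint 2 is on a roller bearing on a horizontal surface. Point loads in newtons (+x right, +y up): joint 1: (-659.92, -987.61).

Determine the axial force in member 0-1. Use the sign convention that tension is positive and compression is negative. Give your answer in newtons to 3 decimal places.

-1193.049

N=3 nodes, M=3 members, R=3 reactions → 2N=6, M+R=6
member 0 (0-1): L=3.4551, (cx,cy)=(0.7010,0.7132)
member 1 (0-2): L=5.6000, (cx,cy)=(1.0000,0.0000)
member 2 (1-2): L=4.0213, (cx,cy)=(0.7903,-0.6127)
solve A·x = −loads:
  F[0-1] = -1193.0493 N (compression)
  F[0-2] = +176.4106 N (tension)
  F[1-2] = -223.2230 N (compression)
  Rx@0 = +659.9200 N
  Ry@0 = +850.8335 N
  Ry@2 = +136.7765 N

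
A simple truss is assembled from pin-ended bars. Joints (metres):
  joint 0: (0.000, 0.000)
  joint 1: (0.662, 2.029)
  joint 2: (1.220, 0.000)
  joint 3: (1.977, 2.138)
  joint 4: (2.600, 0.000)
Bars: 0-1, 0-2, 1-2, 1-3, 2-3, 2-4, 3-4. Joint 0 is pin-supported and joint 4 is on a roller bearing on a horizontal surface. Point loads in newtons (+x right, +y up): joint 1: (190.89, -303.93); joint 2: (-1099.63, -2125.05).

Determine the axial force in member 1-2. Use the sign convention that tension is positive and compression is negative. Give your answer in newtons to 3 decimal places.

N=5 nodes, M=7 members, R=3 reactions → 2N=10, M+R=10
member 0 (0-1): L=2.1343, (cx,cy)=(0.3102,0.9507)
member 1 (0-2): L=1.2200, (cx,cy)=(1.0000,0.0000)
member 2 (1-2): L=2.1043, (cx,cy)=(0.2652,-0.9642)
member 3 (1-3): L=1.3195, (cx,cy)=(0.9966,0.0826)
member 4 (2-3): L=2.2681, (cx,cy)=(0.3338,0.9427)
member 5 (2-4): L=1.3800, (cx,cy)=(1.0000,0.0000)
member 6 (3-4): L=2.2269, (cx,cy)=(0.2798,-0.9601)
solve A·x = −loads:
  F[0-1] = -1268.0290 N (compression)
  F[0-2] = -515.4264 N (compression)
  F[1-2] = +865.0876 N (tension)
  F[1-3] = -816.3869 N (compression)
  F[2-3] = +1369.4607 N (tension)
  F[2-4] = +356.5179 N (tension)
  F[3-4] = -1274.3771 N (compression)
  Rx@0 = +908.7400 N
  Ry@0 = +1205.4883 N
  Ry@4 = +1223.4917 N

865.088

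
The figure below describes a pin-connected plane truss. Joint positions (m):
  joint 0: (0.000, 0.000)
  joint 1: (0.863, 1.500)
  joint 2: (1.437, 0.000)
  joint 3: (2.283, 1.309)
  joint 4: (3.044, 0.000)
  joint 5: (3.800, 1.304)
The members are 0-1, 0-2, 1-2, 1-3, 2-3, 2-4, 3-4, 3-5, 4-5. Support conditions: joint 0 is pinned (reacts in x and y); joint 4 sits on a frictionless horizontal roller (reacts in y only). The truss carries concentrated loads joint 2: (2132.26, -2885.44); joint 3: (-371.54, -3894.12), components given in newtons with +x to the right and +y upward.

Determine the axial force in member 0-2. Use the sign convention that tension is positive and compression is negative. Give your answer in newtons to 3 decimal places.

3289.147

N=6 nodes, M=9 members, R=3 reactions → 2N=12, M+R=12
member 0 (0-1): L=1.7305, (cx,cy)=(0.4987,0.8668)
member 1 (0-2): L=1.4370, (cx,cy)=(1.0000,0.0000)
member 2 (1-2): L=1.6061, (cx,cy)=(0.3574,-0.9340)
member 3 (1-3): L=1.4328, (cx,cy)=(0.9911,-0.1333)
member 4 (2-3): L=1.5586, (cx,cy)=(0.5428,0.8399)
member 5 (2-4): L=1.6070, (cx,cy)=(1.0000,0.0000)
member 6 (3-4): L=1.5141, (cx,cy)=(0.5026,-0.8645)
member 7 (3-5): L=1.5170, (cx,cy)=(1.0000,-0.0033)
member 8 (4-5): L=1.5073, (cx,cy)=(0.5016,0.8651)
solve A·x = −loads:
  F[0-1] = -3064.8954 N (compression)
  F[0-2] = +3289.1473 N (tension)
  F[1-2] = +3230.8796 N (tension)
  F[1-3] = -2707.2842 N (compression)
  F[2-3] = -157.2318 N (compression)
  F[2-4] = +2396.9265 N (tension)
  F[3-4] = -4769.0777 N (compression)
  F[3-5] = -0.0000 N (compression)
  F[4-5] = +0.0000 N (tension)
  Rx@0 = -1760.7200 N
  Ry@0 = +2656.5944 N
  Ry@4 = +4122.9656 N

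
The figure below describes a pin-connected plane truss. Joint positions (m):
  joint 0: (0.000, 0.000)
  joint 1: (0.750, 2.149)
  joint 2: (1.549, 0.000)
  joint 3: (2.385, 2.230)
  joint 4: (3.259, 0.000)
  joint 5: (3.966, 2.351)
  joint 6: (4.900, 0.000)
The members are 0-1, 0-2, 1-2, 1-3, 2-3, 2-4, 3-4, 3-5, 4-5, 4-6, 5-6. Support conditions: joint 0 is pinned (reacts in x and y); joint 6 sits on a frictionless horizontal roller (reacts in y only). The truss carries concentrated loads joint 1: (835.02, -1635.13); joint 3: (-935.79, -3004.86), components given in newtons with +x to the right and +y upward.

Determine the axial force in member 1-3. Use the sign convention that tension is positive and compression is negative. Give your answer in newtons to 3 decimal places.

-2339.792

N=7 nodes, M=11 members, R=3 reactions → 2N=14, M+R=14
member 0 (0-1): L=2.2761, (cx,cy)=(0.3295,0.9442)
member 1 (0-2): L=1.5490, (cx,cy)=(1.0000,0.0000)
member 2 (1-2): L=2.2927, (cx,cy)=(0.3485,-0.9373)
member 3 (1-3): L=1.6370, (cx,cy)=(0.9988,0.0495)
member 4 (2-3): L=2.3816, (cx,cy)=(0.3510,0.9364)
member 5 (2-4): L=1.7100, (cx,cy)=(1.0000,0.0000)
member 6 (3-4): L=2.3952, (cx,cy)=(0.3649,-0.9310)
member 7 (3-5): L=1.5856, (cx,cy)=(0.9971,0.0763)
member 8 (4-5): L=2.4550, (cx,cy)=(0.2880,0.9576)
member 9 (4-6): L=1.6410, (cx,cy)=(1.0000,0.0000)
member 10 (5-6): L=2.5297, (cx,cy)=(0.3692,-0.9293)
solve A·x = −loads:
  F[0-1] = -3163.4819 N (compression)
  F[0-2] = +941.6251 N (tension)
  F[1-2] = +1318.5641 N (tension)
  F[1-3] = -2339.7917 N (compression)
  F[2-3] = -1319.8986 N (compression)
  F[2-4] = +1864.4615 N (tension)
  F[3-4] = -1872.7066 N (compression)
  F[3-5] = -1184.5592 N (compression)
  F[4-5] = +1820.7085 N (tension)
  F[4-6] = +656.7719 N (tension)
  F[5-6] = -1778.8635 N (compression)
  Rx@0 = +100.7700 N
  Ry@0 = +2986.8094 N
  Ry@6 = +1653.1806 N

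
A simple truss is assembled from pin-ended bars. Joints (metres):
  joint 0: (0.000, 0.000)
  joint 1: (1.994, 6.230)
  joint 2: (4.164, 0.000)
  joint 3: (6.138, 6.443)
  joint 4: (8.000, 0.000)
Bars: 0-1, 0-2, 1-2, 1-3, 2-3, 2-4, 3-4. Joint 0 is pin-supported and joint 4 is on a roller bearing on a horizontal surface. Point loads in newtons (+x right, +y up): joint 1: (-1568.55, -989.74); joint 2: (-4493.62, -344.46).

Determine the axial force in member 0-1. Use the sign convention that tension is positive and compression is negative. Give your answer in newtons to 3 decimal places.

N=5 nodes, M=7 members, R=3 reactions → 2N=10, M+R=10
member 0 (0-1): L=6.5413, (cx,cy)=(0.3048,0.9524)
member 1 (0-2): L=4.1640, (cx,cy)=(1.0000,0.0000)
member 2 (1-2): L=6.5971, (cx,cy)=(0.3289,-0.9444)
member 3 (1-3): L=4.1495, (cx,cy)=(0.9987,0.0513)
member 4 (2-3): L=6.7386, (cx,cy)=(0.2929,0.9561)
member 5 (2-4): L=3.8360, (cx,cy)=(1.0000,0.0000)
member 6 (3-4): L=6.7067, (cx,cy)=(0.2776,-0.9607)
solve A·x = −loads:
  F[0-1] = -2236.1507 N (compression)
  F[0-2] = -5380.5215 N (compression)
  F[1-2] = +1233.3499 N (tension)
  F[1-3] = +481.8483 N (tension)
  F[2-3] = -857.8930 N (compression)
  F[2-4] = -229.9032 N (compression)
  F[3-4] = +828.0786 N (tension)
  Rx@0 = +6062.1700 N
  Ry@0 = +2129.7242 N
  Ry@4 = -795.5242 N

-2236.151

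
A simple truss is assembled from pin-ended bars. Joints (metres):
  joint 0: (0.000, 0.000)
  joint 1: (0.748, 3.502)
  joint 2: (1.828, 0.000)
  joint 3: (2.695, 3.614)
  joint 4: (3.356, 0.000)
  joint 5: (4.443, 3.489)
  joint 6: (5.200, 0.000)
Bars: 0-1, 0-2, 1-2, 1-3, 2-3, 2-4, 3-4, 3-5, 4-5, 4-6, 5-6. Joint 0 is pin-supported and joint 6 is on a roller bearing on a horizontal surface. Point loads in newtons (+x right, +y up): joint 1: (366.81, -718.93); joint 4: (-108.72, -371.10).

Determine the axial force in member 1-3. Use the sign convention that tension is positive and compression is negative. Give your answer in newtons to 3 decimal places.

N=7 nodes, M=11 members, R=3 reactions → 2N=14, M+R=14
member 0 (0-1): L=3.5810, (cx,cy)=(0.2089,0.9779)
member 1 (0-2): L=1.8280, (cx,cy)=(1.0000,0.0000)
member 2 (1-2): L=3.6648, (cx,cy)=(0.2947,-0.9556)
member 3 (1-3): L=1.9502, (cx,cy)=(0.9983,0.0574)
member 4 (2-3): L=3.7165, (cx,cy)=(0.2333,0.9724)
member 5 (2-4): L=1.5280, (cx,cy)=(1.0000,0.0000)
member 6 (3-4): L=3.6740, (cx,cy)=(0.1799,-0.9837)
member 7 (3-5): L=1.7525, (cx,cy)=(0.9975,-0.0713)
member 8 (4-5): L=3.6544, (cx,cy)=(0.2974,0.9547)
member 9 (4-6): L=1.8440, (cx,cy)=(1.0000,0.0000)
member 10 (5-6): L=3.5702, (cx,cy)=(0.2120,-0.9773)
solve A·x = −loads:
  F[0-1] = -511.3600 N (compression)
  F[0-2] = +364.9032 N (tension)
  F[1-2] = -253.0428 N (compression)
  F[1-3] = -399.7113 N (compression)
  F[2-3] = +248.6661 N (tension)
  F[2-4] = +232.3225 N (tension)
  F[3-4] = -200.3076 N (compression)
  F[3-5] = -305.7829 N (compression)
  F[4-5] = +595.0734 N (tension)
  F[4-6] = +128.0000 N (tension)
  F[5-6] = -603.6762 N (compression)
  Rx@0 = -258.0900 N
  Ry@0 = +500.0800 N
  Ry@6 = +589.9500 N

-399.711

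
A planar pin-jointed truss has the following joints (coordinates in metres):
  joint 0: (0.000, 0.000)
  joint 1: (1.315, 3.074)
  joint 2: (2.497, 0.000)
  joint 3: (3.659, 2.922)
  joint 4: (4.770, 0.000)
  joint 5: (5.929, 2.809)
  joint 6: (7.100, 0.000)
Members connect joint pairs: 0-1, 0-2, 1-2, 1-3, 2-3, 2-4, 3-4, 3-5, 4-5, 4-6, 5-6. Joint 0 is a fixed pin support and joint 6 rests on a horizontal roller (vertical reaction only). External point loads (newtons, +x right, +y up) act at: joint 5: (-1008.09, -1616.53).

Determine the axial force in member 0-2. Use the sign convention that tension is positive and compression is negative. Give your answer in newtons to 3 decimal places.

N=7 nodes, M=11 members, R=3 reactions → 2N=14, M+R=14
member 0 (0-1): L=3.3435, (cx,cy)=(0.3933,0.9194)
member 1 (0-2): L=2.4970, (cx,cy)=(1.0000,0.0000)
member 2 (1-2): L=3.2934, (cx,cy)=(0.3589,-0.9334)
member 3 (1-3): L=2.3489, (cx,cy)=(0.9979,-0.0647)
member 4 (2-3): L=3.1446, (cx,cy)=(0.3695,0.9292)
member 5 (2-4): L=2.2730, (cx,cy)=(1.0000,0.0000)
member 6 (3-4): L=3.1261, (cx,cy)=(0.3554,-0.9347)
member 7 (3-5): L=2.2728, (cx,cy)=(0.9988,-0.0497)
member 8 (4-5): L=3.0387, (cx,cy)=(0.3814,0.9244)
member 9 (4-6): L=2.3300, (cx,cy)=(1.0000,0.0000)
member 10 (5-6): L=3.0433, (cx,cy)=(0.3848,-0.9230)
solve A·x = −loads:
  F[0-1] = -723.7790 N (compression)
  F[0-2] = -723.4237 N (compression)
  F[1-2] = +751.4613 N (tension)
  F[1-3] = -555.5284 N (compression)
  F[2-3] = -754.8226 N (compression)
  F[2-4] = -174.7996 N (compression)
  F[3-4] = +770.8948 N (tension)
  F[3-5] = -1108.6349 N (compression)
  F[4-5] = -779.4930 N (compression)
  F[4-6] = +396.4816 N (tension)
  F[5-6] = -1030.4147 N (compression)
  Rx@0 = +1008.0900 N
  Ry@0 = +665.4481 N
  Ry@6 = +951.0819 N

-723.424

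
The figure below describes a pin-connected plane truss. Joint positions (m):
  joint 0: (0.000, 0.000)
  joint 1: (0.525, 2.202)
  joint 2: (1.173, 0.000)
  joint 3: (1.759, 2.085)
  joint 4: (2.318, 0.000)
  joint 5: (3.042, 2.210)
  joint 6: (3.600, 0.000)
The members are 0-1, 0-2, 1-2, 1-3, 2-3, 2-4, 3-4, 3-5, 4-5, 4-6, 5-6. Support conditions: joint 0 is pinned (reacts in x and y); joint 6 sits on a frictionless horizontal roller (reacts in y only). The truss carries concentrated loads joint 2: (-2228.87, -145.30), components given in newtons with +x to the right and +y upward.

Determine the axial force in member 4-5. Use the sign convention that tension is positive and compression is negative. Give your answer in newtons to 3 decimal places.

52.728

N=7 nodes, M=11 members, R=3 reactions → 2N=14, M+R=14
member 0 (0-1): L=2.2637, (cx,cy)=(0.2319,0.9727)
member 1 (0-2): L=1.1730, (cx,cy)=(1.0000,0.0000)
member 2 (1-2): L=2.2954, (cx,cy)=(0.2823,-0.9593)
member 3 (1-3): L=1.2395, (cx,cy)=(0.9955,-0.0944)
member 4 (2-3): L=2.1658, (cx,cy)=(0.2706,0.9627)
member 5 (2-4): L=1.1450, (cx,cy)=(1.0000,0.0000)
member 6 (3-4): L=2.1586, (cx,cy)=(0.2590,-0.9659)
member 7 (3-5): L=1.2891, (cx,cy)=(0.9953,0.0970)
member 8 (4-5): L=2.3256, (cx,cy)=(0.3113,0.9503)
member 9 (4-6): L=1.2820, (cx,cy)=(1.0000,0.0000)
member 10 (5-6): L=2.2794, (cx,cy)=(0.2448,-0.9696)
solve A·x = −loads:
  F[0-1] = -100.7021 N (compression)
  F[0-2] = -2205.5153 N (compression)
  F[1-2] = +107.4151 N (tension)
  F[1-3] = -53.9196 N (compression)
  F[2-3] = +43.8912 N (tension)
  F[2-4] = +41.8031 N (tension)
  F[3-4] = -51.8771 N (compression)
  F[3-5] = -28.5034 N (compression)
  F[4-5] = +52.7278 N (tension)
  F[4-6] = +11.9537 N (tension)
  F[5-6] = -48.8294 N (compression)
  Rx@0 = +2228.8700 N
  Ry@0 = +97.9564 N
  Ry@6 = +47.3436 N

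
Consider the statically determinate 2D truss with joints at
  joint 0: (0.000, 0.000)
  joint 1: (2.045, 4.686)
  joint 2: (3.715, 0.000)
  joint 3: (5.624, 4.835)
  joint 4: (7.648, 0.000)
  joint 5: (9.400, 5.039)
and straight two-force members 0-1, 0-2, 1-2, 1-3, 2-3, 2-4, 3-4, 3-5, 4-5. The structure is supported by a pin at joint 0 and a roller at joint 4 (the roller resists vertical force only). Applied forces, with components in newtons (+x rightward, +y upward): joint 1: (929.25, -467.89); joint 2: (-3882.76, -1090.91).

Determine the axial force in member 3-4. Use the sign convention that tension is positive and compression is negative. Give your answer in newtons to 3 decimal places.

N=6 nodes, M=9 members, R=3 reactions → 2N=12, M+R=12
member 0 (0-1): L=5.1128, (cx,cy)=(0.4000,0.9165)
member 1 (0-2): L=3.7150, (cx,cy)=(1.0000,0.0000)
member 2 (1-2): L=4.9747, (cx,cy)=(0.3357,-0.9420)
member 3 (1-3): L=3.5821, (cx,cy)=(0.9991,0.0416)
member 4 (2-3): L=5.1982, (cx,cy)=(0.3672,0.9301)
member 5 (2-4): L=3.9330, (cx,cy)=(1.0000,0.0000)
member 6 (3-4): L=5.2415, (cx,cy)=(0.3861,-0.9224)
member 7 (3-5): L=3.7815, (cx,cy)=(0.9985,0.0539)
member 8 (4-5): L=5.3349, (cx,cy)=(0.3284,0.9445)
solve A·x = −loads:
  F[0-1] = -364.8821 N (compression)
  F[0-2] = -2807.5655 N (compression)
  F[1-2] = -186.4424 N (compression)
  F[1-3] = -1013.4830 N (compression)
  F[2-3] = +1361.6792 N (tension)
  F[2-4] = +512.5415 N (tension)
  F[3-4] = -1327.3268 N (compression)
  F[3-5] = -0.0000 N (compression)
  F[4-5] = -0.0000 N (compression)
  Rx@0 = +2953.5100 N
  Ry@0 = +334.4235 N
  Ry@4 = +1224.3765 N

-1327.327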